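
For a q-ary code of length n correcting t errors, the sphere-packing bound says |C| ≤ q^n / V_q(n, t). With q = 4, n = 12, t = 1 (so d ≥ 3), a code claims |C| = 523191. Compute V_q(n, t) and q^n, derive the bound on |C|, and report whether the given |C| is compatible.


V_q(n, t) = 37, q^n = 16777216, Hamming bound = 453438, |C| = 523191 > bound (violated).

Step 1: Compute V_q(n, t) = Σ_{j=0}^1 C(n, j) (q−1)^j.
  j = 0: C(12,0)·(3)^0 = 1·1 = 1.
  j = 1: C(12,1)·(3)^1 = 12·3 = 36.
  V_q(n, t) = 1 + 36 = 37.
Step 2: q^n = 4^12 = 16777216.
Step 3: Hamming bound ⌊q^n / V_q(n,t)⌋ = ⌊16777216/37⌋ = 453438.
Step 4: Compare |C| = 523191 to 453438: violated.
The claimed |C| lies above the Hamming bound, so no 4-ary code of length 12 with d ≥ 3 can have 523191 codewords.


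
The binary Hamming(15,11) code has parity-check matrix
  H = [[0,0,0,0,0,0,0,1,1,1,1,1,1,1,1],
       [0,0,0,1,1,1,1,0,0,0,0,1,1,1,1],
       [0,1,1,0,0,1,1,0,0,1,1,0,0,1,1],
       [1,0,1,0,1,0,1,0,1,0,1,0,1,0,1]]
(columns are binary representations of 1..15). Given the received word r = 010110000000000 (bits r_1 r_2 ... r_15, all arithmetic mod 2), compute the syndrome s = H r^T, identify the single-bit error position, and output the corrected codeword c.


s = (0, 0, 1, 1)^T, error position = 3, corrected codeword c = 011110000000000

Compute s = H r^T mod 2 one row at a time:
  s_1 = 0 + 0 + 0 + 0 + 0 + 0 + 0 + 0 = 0 ≡ 0 (mod 2).
  s_2 = 1 + 1 + 0 + 0 + 0 + 0 + 0 + 0 = 2 ≡ 0 (mod 2).
  s_3 = 1 + 0 + 0 + 0 + 0 + 0 + 0 + 0 = 1 ≡ 1 (mod 2).
  s_4 = 0 + 0 + 1 + 0 + 0 + 0 + 0 + 0 = 1 ≡ 1 (mod 2).
s = (0, 0, 1, 1)^T — this equals column 3 of H (binary 0011), so error is at position 3.
Correct: flip bit 3 of r = 010110000000000 to get c = 011110000000000.


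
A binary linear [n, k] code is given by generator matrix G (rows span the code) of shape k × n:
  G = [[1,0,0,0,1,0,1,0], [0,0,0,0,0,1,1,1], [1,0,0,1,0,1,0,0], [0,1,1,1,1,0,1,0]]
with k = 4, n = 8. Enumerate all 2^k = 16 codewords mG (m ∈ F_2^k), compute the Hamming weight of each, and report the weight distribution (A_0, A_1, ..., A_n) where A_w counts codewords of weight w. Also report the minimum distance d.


Weight distribution: A_0 = 1, A_3 = 5, A_4 = 5, A_5 = 2, A_6 = 2, A_7 = 1. Minimum distance d = 3.

Enumerate all 2^4 = 16 messages m ∈ F_2^4.
For each, compute codeword c = mG in F_2^8, then tally its weight.
  m = 0000 → c = 00000000, weight = 0.
  m = 1000 → c = 10001010, weight = 3.
  m = 0100 → c = 00000111, weight = 3.
  m = 1100 → c = 10001101, weight = 4.
  m = 0010 → c = 10010100, weight = 3.
  m = 1010 → c = 00011110, weight = 4.
  m = 0110 → c = 10010011, weight = 4.
  m = 1110 → c = 00011001, weight = 3.
  m = 0001 → c = 01111010, weight = 5.
  m = 1001 → c = 11110000, weight = 4.
  m = 0101 → c = 01111101, weight = 6.
  m = 1101 → c = 11110111, weight = 7.
  m = 0011 → c = 11101110, weight = 6.
  m = 1011 → c = 01100100, weight = 3.
  m = 0111 → c = 11101001, weight = 5.
  m = 1111 → c = 01100011, weight = 4.
Tally weights:
  weight 0: 1 codewords.
  weight 3: 5 codewords.
  weight 4: 5 codewords.
  weight 5: 2 codewords.
  weight 6: 2 codewords.
  weight 7: 1 codewords.
Minimum distance d = smallest w > 0 with A_w > 0 = 3.
Sanity: Σ A_w = 16 = 2^4 = 16 ✓.


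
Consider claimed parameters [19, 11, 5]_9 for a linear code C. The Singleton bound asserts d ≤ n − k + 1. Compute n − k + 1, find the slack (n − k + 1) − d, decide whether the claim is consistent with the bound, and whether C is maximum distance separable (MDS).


Singleton RHS = n − k + 1 = 9, slack = 4, bound satisfied, not MDS.

Singleton bound: d ≤ n − k + 1.
Here n = 19, k = 11, so n − k + 1 = 9.
Given d = 5, check d ≤ 9: YES.
Slack = (n − k + 1) − d = 4.
The code is NOT MDS (slack = 4 > 0).
Description: the claimed parameters are [19, 11, 5]_9; such a code would be non-MDS.


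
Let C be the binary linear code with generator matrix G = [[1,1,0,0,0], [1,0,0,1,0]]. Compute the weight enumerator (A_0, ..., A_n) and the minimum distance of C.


Weight distribution: A_0 = 1, A_2 = 3. Minimum distance d = 2.

Enumerate all 2^2 = 4 messages m ∈ F_2^2.
For each, compute codeword c = mG in F_2^5, then tally its weight.
  m = 00 → c = 00000, weight = 0.
  m = 10 → c = 11000, weight = 2.
  m = 01 → c = 10010, weight = 2.
  m = 11 → c = 01010, weight = 2.
Tally weights:
  weight 0: 1 codewords.
  weight 2: 3 codewords.
Minimum distance d = smallest w > 0 with A_w > 0 = 2.
Sanity: Σ A_w = 4 = 2^2 = 4 ✓.


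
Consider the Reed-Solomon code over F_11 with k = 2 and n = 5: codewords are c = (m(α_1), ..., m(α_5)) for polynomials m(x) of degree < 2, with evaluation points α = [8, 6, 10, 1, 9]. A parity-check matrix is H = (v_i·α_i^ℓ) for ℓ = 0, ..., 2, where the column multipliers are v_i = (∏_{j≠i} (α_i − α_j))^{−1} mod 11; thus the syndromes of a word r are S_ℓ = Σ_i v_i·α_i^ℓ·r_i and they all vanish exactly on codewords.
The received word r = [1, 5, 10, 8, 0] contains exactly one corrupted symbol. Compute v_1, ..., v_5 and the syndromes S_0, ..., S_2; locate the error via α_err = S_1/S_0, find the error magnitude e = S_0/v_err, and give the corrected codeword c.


S = (2, 1, 6), error at position 2, error magnitude e = 2, c = [1, 3, 10, 8, 0].

Step 1: column multipliers v_i = (∏_{j≠i}(α_i − α_j))^{−1} mod 11.
  i = 1 (α = 8): (8−6)(8−10)(8−1)(8−9) = 2·(−2)·7·(−1) = 28 ≡ 6, so v_1 = 6^{−1} = 2 (mod 11).
  i = 2 (α = 6): (6−8)(6−10)(6−1)(6−9) = (−2)·(−4)·5·(−3) = −120 ≡ 1, so v_2 = 1^{−1} = 1 (mod 11).
  i = 3 (α = 10): (10−8)(10−6)(10−1)(10−9) = 2·4·9·1 = 72 ≡ 6, so v_3 = 6^{−1} = 2 (mod 11).
  i = 4 (α = 1): (1−8)(1−6)(1−10)(1−9) = (−7)·(−5)·(−9)·(−8) = 2520 ≡ 1, so v_4 = 1^{−1} = 1 (mod 11).
  i = 5 (α = 9): (9−8)(9−6)(9−10)(9−1) = 1·3·(−1)·8 = −24 ≡ 9, so v_5 = 9^{−1} = 5 (mod 11).
  v = [2, 1, 2, 1, 5].
Step 2: syndromes of r = [1, 5, 10, 8, 0] (all sums mod 11).
  S_0 = Σ v_i r_i = 2·1 + 1·5 + 2·10 + 1·8 + 5·0 = 35 ≡ 2.
  S_1 = Σ v_i α_i r_i = 2·8·1 + 1·6·5 + 2·10·10 + 1·1·8 + 5·9·0 = 254 ≡ 1.
  α_i^2 mod 11 = [9, 3, 1, 1, 4].
  S_2 = Σ v_i α_i^2 r_i = 2·9·1 + 1·3·5 + 2·1·10 + 1·1·8 + 5·4·0 = 61 ≡ 6.
  S = (2, 1, 6) ≠ 0, so r is not a codeword (an error is present).
Step 3: locate the error. For a single error e at position i, S_ℓ = v_i·e·α_i^ℓ, so α_err = S_1/S_0.
  S_0^{−1} = 2^{−1} = 6 (mod 11), so α_err = 1·6 = 6 ≡ 6 = α_2. Error position i = 2.
  Consistency check: S_2/S_1 = 6·1 = 6 ≡ 6 = α_err ✓ (single-error assumption holds).
Step 4: error magnitude e = S_0/v_2 = S_0·∏_{j≠2}(α_2 − α_j) = 2·1 = 2 ≡ 2 (mod 11).
Step 5: correct position 2: c_2 = r_2 − e = 5 − 2 ≡ 3 (mod 11). Hence c = [1, 3, 10, 8, 0].
  Check: interpolating c through the α_i gives m(x) = 9 + 10·x (degree < 2) with m(α_i) = c_i for every i, so c is indeed a codeword.


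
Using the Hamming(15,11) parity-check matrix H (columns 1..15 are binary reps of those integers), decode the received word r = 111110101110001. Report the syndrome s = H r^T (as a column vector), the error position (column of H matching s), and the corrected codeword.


s = (0, 0, 0, 1)^T, error position = 1, corrected codeword c = 011110101110001

Compute s = H r^T mod 2 one row at a time:
  s_1 = 0 + 1 + 1 + 1 + 0 + 0 + 0 + 1 = 4 ≡ 0 (mod 2).
  s_2 = 1 + 1 + 0 + 1 + 0 + 0 + 0 + 1 = 4 ≡ 0 (mod 2).
  s_3 = 1 + 1 + 0 + 1 + 1 + 1 + 0 + 1 = 6 ≡ 0 (mod 2).
  s_4 = 1 + 1 + 1 + 1 + 1 + 1 + 0 + 1 = 7 ≡ 1 (mod 2).
s = (0, 0, 0, 1)^T — this equals column 1 of H (binary 0001), so error is at position 1.
Correct: flip bit 1 of r = 111110101110001 to get c = 011110101110001.


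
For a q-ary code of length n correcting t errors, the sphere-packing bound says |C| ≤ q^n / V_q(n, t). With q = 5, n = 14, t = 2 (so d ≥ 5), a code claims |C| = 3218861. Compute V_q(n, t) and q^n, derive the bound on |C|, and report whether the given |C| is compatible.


V_q(n, t) = 1513, q^n = 6103515625, Hamming bound = 4034048, |C| = 3218861 ≤ bound (satisfied).

Step 1: Compute V_q(n, t) = Σ_{j=0}^2 C(n, j) (q−1)^j.
  j = 0: C(14,0)·(4)^0 = 1·1 = 1.
  j = 1: C(14,1)·(4)^1 = 14·4 = 56.
  j = 2: C(14,2)·(4)^2 = 91·16 = 1456.
  V_q(n, t) = 1 + 56 + 1456 = 1513.
Step 2: q^n = 5^14 = 6103515625.
Step 3: Hamming bound ⌊q^n / V_q(n,t)⌋ = ⌊6103515625/1513⌋ = 4034048.
Step 4: Compare |C| = 3218861 to 4034048: satisfied.
The claimed |C| lies below the Hamming bound.


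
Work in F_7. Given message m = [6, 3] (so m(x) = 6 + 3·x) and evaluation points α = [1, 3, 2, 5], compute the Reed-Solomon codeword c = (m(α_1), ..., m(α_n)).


c = [2, 1, 5, 0]

Message polynomial: m(x) = 6 + 3·x (mod 7).
For each evaluation point α_i, compute m(α_i) mod 7:
  α_1 = 1: Horner steps 3 → 2, so m(1) = 2.
  α_2 = 3: Horner steps 3 → 1, so m(3) = 1.
  α_3 = 2: Horner steps 3 → 5, so m(2) = 5.
  α_4 = 5: Horner steps 3 → 0, so m(5) = 0.
Codeword c = [2, 1, 5, 0] ∈ F_7^4.


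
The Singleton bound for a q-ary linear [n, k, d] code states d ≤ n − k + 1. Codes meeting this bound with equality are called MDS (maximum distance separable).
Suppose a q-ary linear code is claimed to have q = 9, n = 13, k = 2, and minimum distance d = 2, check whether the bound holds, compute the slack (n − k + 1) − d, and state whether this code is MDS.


Singleton RHS = n − k + 1 = 12, slack = 10, bound satisfied, not MDS.

Singleton bound: d ≤ n − k + 1.
Here n = 13, k = 2, so n − k + 1 = 12.
Given d = 2, check d ≤ 12: YES.
Slack = (n − k + 1) − d = 10.
The code is NOT MDS (slack = 10 > 0).
Description: the claimed parameters are [13, 2, 2]_9; such a code would be non-MDS.


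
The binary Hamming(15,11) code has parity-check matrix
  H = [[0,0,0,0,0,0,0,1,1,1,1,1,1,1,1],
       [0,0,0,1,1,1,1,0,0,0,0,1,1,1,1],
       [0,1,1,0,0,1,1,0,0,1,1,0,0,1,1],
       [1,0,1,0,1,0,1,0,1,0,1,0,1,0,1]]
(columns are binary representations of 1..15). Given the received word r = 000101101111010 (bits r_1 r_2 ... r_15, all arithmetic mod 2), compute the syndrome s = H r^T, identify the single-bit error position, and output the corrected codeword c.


s = (1, 1, 1, 1)^T, error position = 15, corrected codeword c = 000101101111011

Compute s = H r^T mod 2 one row at a time:
  s_1 = 0 + 1 + 1 + 1 + 1 + 0 + 1 + 0 = 5 ≡ 1 (mod 2).
  s_2 = 1 + 0 + 1 + 1 + 1 + 0 + 1 + 0 = 5 ≡ 1 (mod 2).
  s_3 = 0 + 0 + 1 + 1 + 1 + 1 + 1 + 0 = 5 ≡ 1 (mod 2).
  s_4 = 0 + 0 + 0 + 1 + 1 + 1 + 0 + 0 = 3 ≡ 1 (mod 2).
s = (1, 1, 1, 1)^T — this equals column 15 of H (binary 1111), so error is at position 15.
Correct: flip bit 15 of r = 000101101111010 to get c = 000101101111011.


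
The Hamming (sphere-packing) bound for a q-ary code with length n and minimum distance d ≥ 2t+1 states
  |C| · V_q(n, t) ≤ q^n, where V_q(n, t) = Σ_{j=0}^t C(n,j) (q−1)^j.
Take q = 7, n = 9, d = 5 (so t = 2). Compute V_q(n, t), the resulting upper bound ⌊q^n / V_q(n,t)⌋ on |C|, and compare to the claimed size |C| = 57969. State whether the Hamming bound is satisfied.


V_q(n, t) = 1351, q^n = 40353607, Hamming bound = 29869, |C| = 57969 > bound (violated).

Step 1: Compute V_q(n, t) = Σ_{j=0}^2 C(n, j) (q−1)^j.
  j = 0: C(9,0)·(6)^0 = 1·1 = 1.
  j = 1: C(9,1)·(6)^1 = 9·6 = 54.
  j = 2: C(9,2)·(6)^2 = 36·36 = 1296.
  V_q(n, t) = 1 + 54 + 1296 = 1351.
Step 2: q^n = 7^9 = 40353607.
Step 3: Hamming bound ⌊q^n / V_q(n,t)⌋ = ⌊40353607/1351⌋ = 29869.
Step 4: Compare |C| = 57969 to 29869: violated.
The claimed |C| lies above the Hamming bound, so no 7-ary code of length 9 with d ≥ 5 can have 57969 codewords.


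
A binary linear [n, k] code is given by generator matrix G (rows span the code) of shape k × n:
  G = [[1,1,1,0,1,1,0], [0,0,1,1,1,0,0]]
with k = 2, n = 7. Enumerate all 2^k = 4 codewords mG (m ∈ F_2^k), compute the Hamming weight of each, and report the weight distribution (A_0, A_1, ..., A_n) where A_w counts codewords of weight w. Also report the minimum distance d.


Weight distribution: A_0 = 1, A_3 = 1, A_4 = 1, A_5 = 1. Minimum distance d = 3.

Enumerate all 2^2 = 4 messages m ∈ F_2^2.
For each, compute codeword c = mG in F_2^7, then tally its weight.
  m = 00 → c = 0000000, weight = 0.
  m = 10 → c = 1110110, weight = 5.
  m = 01 → c = 0011100, weight = 3.
  m = 11 → c = 1101010, weight = 4.
Tally weights:
  weight 0: 1 codewords.
  weight 3: 1 codewords.
  weight 4: 1 codewords.
  weight 5: 1 codewords.
Minimum distance d = smallest w > 0 with A_w > 0 = 3.
Sanity: Σ A_w = 4 = 2^2 = 4 ✓.


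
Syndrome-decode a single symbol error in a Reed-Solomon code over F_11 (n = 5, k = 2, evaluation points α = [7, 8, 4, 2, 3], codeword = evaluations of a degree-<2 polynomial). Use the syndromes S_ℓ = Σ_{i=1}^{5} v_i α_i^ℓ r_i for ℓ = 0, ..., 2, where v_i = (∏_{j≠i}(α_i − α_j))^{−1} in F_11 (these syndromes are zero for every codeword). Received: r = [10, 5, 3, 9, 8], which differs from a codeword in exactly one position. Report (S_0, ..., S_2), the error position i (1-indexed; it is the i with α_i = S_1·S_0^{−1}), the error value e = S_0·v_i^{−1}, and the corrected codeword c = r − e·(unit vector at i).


S = (8, 5, 10), error at position 4, error magnitude e = 7, c = [10, 5, 3, 2, 8].

Step 1: column multipliers v_i = (∏_{j≠i}(α_i − α_j))^{−1} mod 11.
  i = 1 (α = 7): (7−8)(7−4)(7−2)(7−3) = (−1)·3·5·4 = −60 ≡ 6, so v_1 = 6^{−1} = 2 (mod 11).
  i = 2 (α = 8): (8−7)(8−4)(8−2)(8−3) = 1·4·6·5 = 120 ≡ 10, so v_2 = 10^{−1} = 10 (mod 11).
  i = 3 (α = 4): (4−7)(4−8)(4−2)(4−3) = (−3)·(−4)·2·1 = 24 ≡ 2, so v_3 = 2^{−1} = 6 (mod 11).
  i = 4 (α = 2): (2−7)(2−8)(2−4)(2−3) = (−5)·(−6)·(−2)·(−1) = 60 ≡ 5, so v_4 = 5^{−1} = 9 (mod 11).
  i = 5 (α = 3): (3−7)(3−8)(3−4)(3−2) = (−4)·(−5)·(−1)·1 = −20 ≡ 2, so v_5 = 2^{−1} = 6 (mod 11).
  v = [2, 10, 6, 9, 6].
Step 2: syndromes of r = [10, 5, 3, 9, 8] (all sums mod 11).
  S_0 = Σ v_i r_i = 2·10 + 10·5 + 6·3 + 9·9 + 6·8 = 217 ≡ 8.
  S_1 = Σ v_i α_i r_i = 2·7·10 + 10·8·5 + 6·4·3 + 9·2·9 + 6·3·8 = 918 ≡ 5.
  α_i^2 mod 11 = [5, 9, 5, 4, 9].
  S_2 = Σ v_i α_i^2 r_i = 2·5·10 + 10·9·5 + 6·5·3 + 9·4·9 + 6·9·8 = 1396 ≡ 10.
  S = (8, 5, 10) ≠ 0, so r is not a codeword (an error is present).
Step 3: locate the error. For a single error e at position i, S_ℓ = v_i·e·α_i^ℓ, so α_err = S_1/S_0.
  S_0^{−1} = 8^{−1} = 7 (mod 11), so α_err = 5·7 = 35 ≡ 2 = α_4. Error position i = 4.
  Consistency check: S_2/S_1 = 10·9 = 90 ≡ 2 = α_err ✓ (single-error assumption holds).
Step 4: error magnitude e = S_0/v_4 = S_0·∏_{j≠4}(α_4 − α_j) = 8·5 = 40 ≡ 7 (mod 11).
Step 5: correct position 4: c_4 = r_4 − e = 9 − 7 ≡ 2 (mod 11). Hence c = [10, 5, 3, 2, 8].
  Check: interpolating c through the α_i gives m(x) = 1 + 6·x (degree < 2) with m(α_i) = c_i for every i, so c is indeed a codeword.


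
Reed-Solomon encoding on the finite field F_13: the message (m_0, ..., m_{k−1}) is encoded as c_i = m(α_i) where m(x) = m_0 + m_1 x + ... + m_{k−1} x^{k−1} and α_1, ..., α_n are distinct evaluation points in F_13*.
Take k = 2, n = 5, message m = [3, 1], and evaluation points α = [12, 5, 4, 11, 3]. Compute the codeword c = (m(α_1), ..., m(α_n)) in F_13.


c = [2, 8, 7, 1, 6]

Message polynomial: m(x) = 3 + 1·x (mod 13).
For each evaluation point α_i, compute m(α_i) mod 13:
  α_1 = 12: Horner steps 1 → 2, so m(12) = 2.
  α_2 = 5: Horner steps 1 → 8, so m(5) = 8.
  α_3 = 4: Horner steps 1 → 7, so m(4) = 7.
  α_4 = 11: Horner steps 1 → 1, so m(11) = 1.
  α_5 = 3: Horner steps 1 → 6, so m(3) = 6.
Codeword c = [2, 8, 7, 1, 6] ∈ F_13^5.


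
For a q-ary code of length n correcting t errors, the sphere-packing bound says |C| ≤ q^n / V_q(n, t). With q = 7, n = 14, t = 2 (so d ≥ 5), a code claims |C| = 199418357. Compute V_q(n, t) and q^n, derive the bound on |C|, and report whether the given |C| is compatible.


V_q(n, t) = 3361, q^n = 678223072849, Hamming bound = 201792047, |C| = 199418357 ≤ bound (satisfied).

Step 1: Compute V_q(n, t) = Σ_{j=0}^2 C(n, j) (q−1)^j.
  j = 0: C(14,0)·(6)^0 = 1·1 = 1.
  j = 1: C(14,1)·(6)^1 = 14·6 = 84.
  j = 2: C(14,2)·(6)^2 = 91·36 = 3276.
  V_q(n, t) = 1 + 84 + 3276 = 3361.
Step 2: q^n = 7^14 = 678223072849.
Step 3: Hamming bound ⌊q^n / V_q(n,t)⌋ = ⌊678223072849/3361⌋ = 201792047.
Step 4: Compare |C| = 199418357 to 201792047: satisfied.
The claimed |C| lies below the Hamming bound.


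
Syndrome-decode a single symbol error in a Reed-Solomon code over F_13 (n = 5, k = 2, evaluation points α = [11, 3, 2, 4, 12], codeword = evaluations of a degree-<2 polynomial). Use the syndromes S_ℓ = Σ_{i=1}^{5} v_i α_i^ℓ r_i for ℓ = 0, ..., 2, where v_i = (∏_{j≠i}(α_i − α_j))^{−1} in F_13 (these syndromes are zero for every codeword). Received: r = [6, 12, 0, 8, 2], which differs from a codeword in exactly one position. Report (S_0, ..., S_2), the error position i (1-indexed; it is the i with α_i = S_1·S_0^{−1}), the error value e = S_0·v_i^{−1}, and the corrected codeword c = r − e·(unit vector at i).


S = (8, 3, 6), error at position 3, error magnitude e = 10, c = [6, 12, 3, 8, 2].

Step 1: column multipliers v_i = (∏_{j≠i}(α_i − α_j))^{−1} mod 13.
  i = 1 (α = 11): (11−3)(11−2)(11−4)(11−12) = 8·9·7·(−1) = −504 ≡ 3, so v_1 = 3^{−1} = 9 (mod 13).
  i = 2 (α = 3): (3−11)(3−2)(3−4)(3−12) = (−8)·1·(−1)·(−9) = −72 ≡ 6, so v_2 = 6^{−1} = 11 (mod 13).
  i = 3 (α = 2): (2−11)(2−3)(2−4)(2−12) = (−9)·(−1)·(−2)·(−10) = 180 ≡ 11, so v_3 = 11^{−1} = 6 (mod 13).
  i = 4 (α = 4): (4−11)(4−3)(4−2)(4−12) = (−7)·1·2·(−8) = 112 ≡ 8, so v_4 = 8^{−1} = 5 (mod 13).
  i = 5 (α = 12): (12−11)(12−3)(12−2)(12−4) = 1·9·10·8 = 720 ≡ 5, so v_5 = 5^{−1} = 8 (mod 13).
  v = [9, 11, 6, 5, 8].
Step 2: syndromes of r = [6, 12, 0, 8, 2] (all sums mod 13).
  S_0 = Σ v_i r_i = 9·6 + 11·12 + 6·0 + 5·8 + 8·2 = 242 ≡ 8.
  S_1 = Σ v_i α_i r_i = 9·11·6 + 11·3·12 + 6·2·0 + 5·4·8 + 8·12·2 = 1342 ≡ 3.
  α_i^2 mod 13 = [4, 9, 4, 3, 1].
  S_2 = Σ v_i α_i^2 r_i = 9·4·6 + 11·9·12 + 6·4·0 + 5·3·8 + 8·1·2 = 1540 ≡ 6.
  S = (8, 3, 6) ≠ 0, so r is not a codeword (an error is present).
Step 3: locate the error. For a single error e at position i, S_ℓ = v_i·e·α_i^ℓ, so α_err = S_1/S_0.
  S_0^{−1} = 8^{−1} = 5 (mod 13), so α_err = 3·5 = 15 ≡ 2 = α_3. Error position i = 3.
  Consistency check: S_2/S_1 = 6·9 = 54 ≡ 2 = α_err ✓ (single-error assumption holds).
Step 4: error magnitude e = S_0/v_3 = S_0·∏_{j≠3}(α_3 − α_j) = 8·11 = 88 ≡ 10 (mod 13).
Step 5: correct position 3: c_3 = r_3 − e = 0 − 10 ≡ 3 (mod 13). Hence c = [6, 12, 3, 8, 2].
  Check: interpolating c through the α_i gives m(x) = 11 + 9·x (degree < 2) with m(α_i) = c_i for every i, so c is indeed a codeword.


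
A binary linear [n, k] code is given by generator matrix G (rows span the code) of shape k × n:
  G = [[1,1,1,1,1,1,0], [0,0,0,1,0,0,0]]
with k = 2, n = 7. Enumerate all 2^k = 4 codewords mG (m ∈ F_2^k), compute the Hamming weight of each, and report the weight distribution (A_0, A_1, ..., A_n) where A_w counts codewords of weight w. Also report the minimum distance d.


Weight distribution: A_0 = 1, A_1 = 1, A_5 = 1, A_6 = 1. Minimum distance d = 1.

Enumerate all 2^2 = 4 messages m ∈ F_2^2.
For each, compute codeword c = mG in F_2^7, then tally its weight.
  m = 00 → c = 0000000, weight = 0.
  m = 10 → c = 1111110, weight = 6.
  m = 01 → c = 0001000, weight = 1.
  m = 11 → c = 1110110, weight = 5.
Tally weights:
  weight 0: 1 codewords.
  weight 1: 1 codewords.
  weight 5: 1 codewords.
  weight 6: 1 codewords.
Minimum distance d = smallest w > 0 with A_w > 0 = 1.
Sanity: Σ A_w = 4 = 2^2 = 4 ✓.


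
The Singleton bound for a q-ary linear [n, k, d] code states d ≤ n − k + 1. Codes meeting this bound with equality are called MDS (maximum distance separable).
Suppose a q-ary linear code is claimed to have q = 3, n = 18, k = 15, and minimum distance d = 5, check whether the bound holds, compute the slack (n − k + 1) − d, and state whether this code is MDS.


Singleton RHS = n − k + 1 = 4, slack = -1, bound violated (no such code; not MDS).

Singleton bound: d ≤ n − k + 1.
Here n = 18, k = 15, so n − k + 1 = 4.
Given d = 5, check d ≤ 4: NO.
Slack = (n − k + 1) − d = -1.
The slack is negative: d = 5 exceeds n − k + 1 = 4 by 1, so the Singleton bound is violated and no linear [18, 15, 5]_3 code can exist. In particular it is not MDS (MDS requires d = n − k + 1 exactly).
Description: the claimed parameters are [18, 15, 5]_3; such a code would be impossible (violates the Singleton bound).


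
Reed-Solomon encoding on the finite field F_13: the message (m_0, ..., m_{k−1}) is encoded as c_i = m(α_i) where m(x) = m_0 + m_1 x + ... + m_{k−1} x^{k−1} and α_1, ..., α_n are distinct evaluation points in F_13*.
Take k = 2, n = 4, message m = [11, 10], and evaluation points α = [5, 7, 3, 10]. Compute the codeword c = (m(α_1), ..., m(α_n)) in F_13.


c = [9, 3, 2, 7]

Message polynomial: m(x) = 11 + 10·x (mod 13).
For each evaluation point α_i, compute m(α_i) mod 13:
  α_1 = 5: Horner steps 10 → 9, so m(5) = 9.
  α_2 = 7: Horner steps 10 → 3, so m(7) = 3.
  α_3 = 3: Horner steps 10 → 2, so m(3) = 2.
  α_4 = 10: Horner steps 10 → 7, so m(10) = 7.
Codeword c = [9, 3, 2, 7] ∈ F_13^4.


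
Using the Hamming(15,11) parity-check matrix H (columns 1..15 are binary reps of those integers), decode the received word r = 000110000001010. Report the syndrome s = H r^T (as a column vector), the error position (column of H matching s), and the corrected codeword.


s = (0, 0, 1, 1)^T, error position = 3, corrected codeword c = 001110000001010

Compute s = H r^T mod 2 one row at a time:
  s_1 = 0 + 0 + 0 + 0 + 1 + 0 + 1 + 0 = 2 ≡ 0 (mod 2).
  s_2 = 1 + 1 + 0 + 0 + 1 + 0 + 1 + 0 = 4 ≡ 0 (mod 2).
  s_3 = 0 + 0 + 0 + 0 + 0 + 0 + 1 + 0 = 1 ≡ 1 (mod 2).
  s_4 = 0 + 0 + 1 + 0 + 0 + 0 + 0 + 0 = 1 ≡ 1 (mod 2).
s = (0, 0, 1, 1)^T — this equals column 3 of H (binary 0011), so error is at position 3.
Correct: flip bit 3 of r = 000110000001010 to get c = 001110000001010.


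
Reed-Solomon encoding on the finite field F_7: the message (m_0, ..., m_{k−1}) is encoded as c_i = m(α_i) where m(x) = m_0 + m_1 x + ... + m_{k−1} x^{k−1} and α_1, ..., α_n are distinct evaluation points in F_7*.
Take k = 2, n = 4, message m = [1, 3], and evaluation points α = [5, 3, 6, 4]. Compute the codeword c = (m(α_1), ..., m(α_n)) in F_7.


c = [2, 3, 5, 6]

Message polynomial: m(x) = 1 + 3·x (mod 7).
For each evaluation point α_i, compute m(α_i) mod 7:
  α_1 = 5: Horner steps 3 → 2, so m(5) = 2.
  α_2 = 3: Horner steps 3 → 3, so m(3) = 3.
  α_3 = 6: Horner steps 3 → 5, so m(6) = 5.
  α_4 = 4: Horner steps 3 → 6, so m(4) = 6.
Codeword c = [2, 3, 5, 6] ∈ F_7^4.


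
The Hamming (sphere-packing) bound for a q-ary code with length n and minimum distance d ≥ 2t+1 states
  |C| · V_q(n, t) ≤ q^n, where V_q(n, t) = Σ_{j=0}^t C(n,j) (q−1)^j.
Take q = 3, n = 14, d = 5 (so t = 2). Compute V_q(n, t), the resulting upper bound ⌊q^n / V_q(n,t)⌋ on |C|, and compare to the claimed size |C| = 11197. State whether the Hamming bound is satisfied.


V_q(n, t) = 393, q^n = 4782969, Hamming bound = 12170, |C| = 11197 ≤ bound (satisfied).

Step 1: Compute V_q(n, t) = Σ_{j=0}^2 C(n, j) (q−1)^j.
  j = 0: C(14,0)·(2)^0 = 1·1 = 1.
  j = 1: C(14,1)·(2)^1 = 14·2 = 28.
  j = 2: C(14,2)·(2)^2 = 91·4 = 364.
  V_q(n, t) = 1 + 28 + 364 = 393.
Step 2: q^n = 3^14 = 4782969.
Step 3: Hamming bound ⌊q^n / V_q(n,t)⌋ = ⌊4782969/393⌋ = 12170.
Step 4: Compare |C| = 11197 to 12170: satisfied.
The claimed |C| lies below the Hamming bound.


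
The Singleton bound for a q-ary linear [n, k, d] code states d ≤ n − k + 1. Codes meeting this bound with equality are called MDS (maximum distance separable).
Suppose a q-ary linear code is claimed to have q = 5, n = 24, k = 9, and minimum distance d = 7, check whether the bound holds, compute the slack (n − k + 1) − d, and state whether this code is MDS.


Singleton RHS = n − k + 1 = 16, slack = 9, bound satisfied, not MDS.

Singleton bound: d ≤ n − k + 1.
Here n = 24, k = 9, so n − k + 1 = 16.
Given d = 7, check d ≤ 16: YES.
Slack = (n − k + 1) − d = 9.
The code is NOT MDS (slack = 9 > 0).
Description: the claimed parameters are [24, 9, 7]_5; such a code would be non-MDS.


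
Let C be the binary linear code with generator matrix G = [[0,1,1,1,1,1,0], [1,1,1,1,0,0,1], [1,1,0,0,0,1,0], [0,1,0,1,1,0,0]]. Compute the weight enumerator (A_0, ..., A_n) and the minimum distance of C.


Weight distribution: A_0 = 1, A_2 = 2, A_3 = 4, A_4 = 5, A_5 = 4. Minimum distance d = 2.

Enumerate all 2^4 = 16 messages m ∈ F_2^4.
For each, compute codeword c = mG in F_2^7, then tally its weight.
  m = 0000 → c = 0000000, weight = 0.
  m = 1000 → c = 0111110, weight = 5.
  m = 0100 → c = 1111001, weight = 5.
  m = 1100 → c = 1000111, weight = 4.
  m = 0010 → c = 1100010, weight = 3.
  m = 1010 → c = 1011100, weight = 4.
  m = 0110 → c = 0011011, weight = 4.
  m = 1110 → c = 0100101, weight = 3.
  m = 0001 → c = 0101100, weight = 3.
  m = 1001 → c = 0010010, weight = 2.
  m = 0101 → c = 1010101, weight = 4.
  m = 1101 → c = 1101011, weight = 5.
  m = 0011 → c = 1001110, weight = 4.
  m = 1011 → c = 1110000, weight = 3.
  m = 0111 → c = 0110111, weight = 5.
  m = 1111 → c = 0001001, weight = 2.
Tally weights:
  weight 0: 1 codewords.
  weight 2: 2 codewords.
  weight 3: 4 codewords.
  weight 4: 5 codewords.
  weight 5: 4 codewords.
Minimum distance d = smallest w > 0 with A_w > 0 = 2.
Sanity: Σ A_w = 16 = 2^4 = 16 ✓.


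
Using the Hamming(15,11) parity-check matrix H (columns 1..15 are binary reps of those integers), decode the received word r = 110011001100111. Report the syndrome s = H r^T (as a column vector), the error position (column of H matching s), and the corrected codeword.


s = (1, 1, 1, 1)^T, error position = 15, corrected codeword c = 110011001100110

Compute s = H r^T mod 2 one row at a time:
  s_1 = 0 + 1 + 1 + 0 + 0 + 1 + 1 + 1 = 5 ≡ 1 (mod 2).
  s_2 = 0 + 1 + 1 + 0 + 0 + 1 + 1 + 1 = 5 ≡ 1 (mod 2).
  s_3 = 1 + 0 + 1 + 0 + 1 + 0 + 1 + 1 = 5 ≡ 1 (mod 2).
  s_4 = 1 + 0 + 1 + 0 + 1 + 0 + 1 + 1 = 5 ≡ 1 (mod 2).
s = (1, 1, 1, 1)^T — this equals column 15 of H (binary 1111), so error is at position 15.
Correct: flip bit 15 of r = 110011001100111 to get c = 110011001100110.


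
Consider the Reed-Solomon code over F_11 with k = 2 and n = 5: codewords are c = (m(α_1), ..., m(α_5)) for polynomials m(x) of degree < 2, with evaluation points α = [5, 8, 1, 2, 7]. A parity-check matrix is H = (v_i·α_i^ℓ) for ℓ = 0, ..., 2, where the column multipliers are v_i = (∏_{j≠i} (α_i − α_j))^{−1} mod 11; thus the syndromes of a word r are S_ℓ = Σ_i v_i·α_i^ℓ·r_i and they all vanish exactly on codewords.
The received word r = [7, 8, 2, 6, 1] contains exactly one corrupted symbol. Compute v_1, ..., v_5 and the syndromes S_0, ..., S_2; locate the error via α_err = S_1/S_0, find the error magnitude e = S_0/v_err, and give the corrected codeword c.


S = (5, 2, 3), error at position 5, error magnitude e = 8, c = [7, 8, 2, 6, 4].

Step 1: column multipliers v_i = (∏_{j≠i}(α_i − α_j))^{−1} mod 11.
  i = 1 (α = 5): (5−8)(5−1)(5−2)(5−7) = (−3)·4·3·(−2) = 72 ≡ 6, so v_1 = 6^{−1} = 2 (mod 11).
  i = 2 (α = 8): (8−5)(8−1)(8−2)(8−7) = 3·7·6·1 = 126 ≡ 5, so v_2 = 5^{−1} = 9 (mod 11).
  i = 3 (α = 1): (1−5)(1−8)(1−2)(1−7) = (−4)·(−7)·(−1)·(−6) = 168 ≡ 3, so v_3 = 3^{−1} = 4 (mod 11).
  i = 4 (α = 2): (2−5)(2−8)(2−1)(2−7) = (−3)·(−6)·1·(−5) = −90 ≡ 9, so v_4 = 9^{−1} = 5 (mod 11).
  i = 5 (α = 7): (7−5)(7−8)(7−1)(7−2) = 2·(−1)·6·5 = −60 ≡ 6, so v_5 = 6^{−1} = 2 (mod 11).
  v = [2, 9, 4, 5, 2].
Step 2: syndromes of r = [7, 8, 2, 6, 1] (all sums mod 11).
  S_0 = Σ v_i r_i = 2·7 + 9·8 + 4·2 + 5·6 + 2·1 = 126 ≡ 5.
  S_1 = Σ v_i α_i r_i = 2·5·7 + 9·8·8 + 4·1·2 + 5·2·6 + 2·7·1 = 728 ≡ 2.
  α_i^2 mod 11 = [3, 9, 1, 4, 5].
  S_2 = Σ v_i α_i^2 r_i = 2·3·7 + 9·9·8 + 4·1·2 + 5·4·6 + 2·5·1 = 828 ≡ 3.
  S = (5, 2, 3) ≠ 0, so r is not a codeword (an error is present).
Step 3: locate the error. For a single error e at position i, S_ℓ = v_i·e·α_i^ℓ, so α_err = S_1/S_0.
  S_0^{−1} = 5^{−1} = 9 (mod 11), so α_err = 2·9 = 18 ≡ 7 = α_5. Error position i = 5.
  Consistency check: S_2/S_1 = 3·6 = 18 ≡ 7 = α_err ✓ (single-error assumption holds).
Step 4: error magnitude e = S_0/v_5 = S_0·∏_{j≠5}(α_5 − α_j) = 5·6 = 30 ≡ 8 (mod 11).
Step 5: correct position 5: c_5 = r_5 − e = 1 − 8 ≡ 4 (mod 11). Hence c = [7, 8, 2, 6, 4].
  Check: interpolating c through the α_i gives m(x) = 9 + 4·x (degree < 2) with m(α_i) = c_i for every i, so c is indeed a codeword.


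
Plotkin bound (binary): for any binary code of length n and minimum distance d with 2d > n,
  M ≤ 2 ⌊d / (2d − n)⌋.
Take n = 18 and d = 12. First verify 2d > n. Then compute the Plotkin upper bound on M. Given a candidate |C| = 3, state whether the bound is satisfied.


Plotkin bound M ≤ 4; given |C| = 3 ≤ bound (satisfied).

Check applicability: 2d = 24, n = 18.
2d − n = 6 > 0, so Plotkin applies.
Compute d/(2d−n) = 12/6 ≈ 2.0000.
⌊d/(2d−n)⌋ = 2.
Plotkin bound: M ≤ 2·2 = 4.
Given |C| = 3, check: satisfied.
This |C| is below the Plotkin bound.


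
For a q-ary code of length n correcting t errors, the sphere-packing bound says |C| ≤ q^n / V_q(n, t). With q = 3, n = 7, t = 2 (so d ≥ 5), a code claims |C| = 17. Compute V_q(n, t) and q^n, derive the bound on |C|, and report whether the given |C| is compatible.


V_q(n, t) = 99, q^n = 2187, Hamming bound = 22, |C| = 17 ≤ bound (satisfied).

Step 1: Compute V_q(n, t) = Σ_{j=0}^2 C(n, j) (q−1)^j.
  j = 0: C(7,0)·(2)^0 = 1·1 = 1.
  j = 1: C(7,1)·(2)^1 = 7·2 = 14.
  j = 2: C(7,2)·(2)^2 = 21·4 = 84.
  V_q(n, t) = 1 + 14 + 84 = 99.
Step 2: q^n = 3^7 = 2187.
Step 3: Hamming bound ⌊q^n / V_q(n,t)⌋ = ⌊2187/99⌋ = 22.
Step 4: Compare |C| = 17 to 22: satisfied.
The claimed |C| lies below the Hamming bound.


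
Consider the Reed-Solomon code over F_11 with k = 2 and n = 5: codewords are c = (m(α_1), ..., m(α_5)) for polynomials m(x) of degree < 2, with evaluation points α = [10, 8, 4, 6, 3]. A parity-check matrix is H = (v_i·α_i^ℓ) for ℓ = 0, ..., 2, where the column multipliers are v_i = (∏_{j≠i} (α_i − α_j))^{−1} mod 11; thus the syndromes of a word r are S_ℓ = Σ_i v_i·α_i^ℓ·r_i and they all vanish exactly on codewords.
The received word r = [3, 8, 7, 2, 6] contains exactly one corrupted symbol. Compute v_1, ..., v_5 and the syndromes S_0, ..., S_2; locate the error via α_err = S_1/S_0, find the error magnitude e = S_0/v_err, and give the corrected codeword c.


S = (4, 1, 3), error at position 5, error magnitude e = 2, c = [3, 8, 7, 2, 4].

Step 1: column multipliers v_i = (∏_{j≠i}(α_i − α_j))^{−1} mod 11.
  i = 1 (α = 10): (10−8)(10−4)(10−6)(10−3) = 2·6·4·7 = 336 ≡ 6, so v_1 = 6^{−1} = 2 (mod 11).
  i = 2 (α = 8): (8−10)(8−4)(8−6)(8−3) = (−2)·4·2·5 = −80 ≡ 8, so v_2 = 8^{−1} = 7 (mod 11).
  i = 3 (α = 4): (4−10)(4−8)(4−6)(4−3) = (−6)·(−4)·(−2)·1 = −48 ≡ 7, so v_3 = 7^{−1} = 8 (mod 11).
  i = 4 (α = 6): (6−10)(6−8)(6−4)(6−3) = (−4)·(−2)·2·3 = 48 ≡ 4, so v_4 = 4^{−1} = 3 (mod 11).
  i = 5 (α = 3): (3−10)(3−8)(3−4)(3−6) = (−7)·(−5)·(−1)·(−3) = 105 ≡ 6, so v_5 = 6^{−1} = 2 (mod 11).
  v = [2, 7, 8, 3, 2].
Step 2: syndromes of r = [3, 8, 7, 2, 6] (all sums mod 11).
  S_0 = Σ v_i r_i = 2·3 + 7·8 + 8·7 + 3·2 + 2·6 = 136 ≡ 4.
  S_1 = Σ v_i α_i r_i = 2·10·3 + 7·8·8 + 8·4·7 + 3·6·2 + 2·3·6 = 804 ≡ 1.
  α_i^2 mod 11 = [1, 9, 5, 3, 9].
  S_2 = Σ v_i α_i^2 r_i = 2·1·3 + 7·9·8 + 8·5·7 + 3·3·2 + 2·9·6 = 916 ≡ 3.
  S = (4, 1, 3) ≠ 0, so r is not a codeword (an error is present).
Step 3: locate the error. For a single error e at position i, S_ℓ = v_i·e·α_i^ℓ, so α_err = S_1/S_0.
  S_0^{−1} = 4^{−1} = 3 (mod 11), so α_err = 1·3 = 3 ≡ 3 = α_5. Error position i = 5.
  Consistency check: S_2/S_1 = 3·1 = 3 ≡ 3 = α_err ✓ (single-error assumption holds).
Step 4: error magnitude e = S_0/v_5 = S_0·∏_{j≠5}(α_5 − α_j) = 4·6 = 24 ≡ 2 (mod 11).
Step 5: correct position 5: c_5 = r_5 − e = 6 − 2 ≡ 4 (mod 11). Hence c = [3, 8, 7, 2, 4].
  Check: interpolating c through the α_i gives m(x) = 6 + 3·x (degree < 2) with m(α_i) = c_i for every i, so c is indeed a codeword.


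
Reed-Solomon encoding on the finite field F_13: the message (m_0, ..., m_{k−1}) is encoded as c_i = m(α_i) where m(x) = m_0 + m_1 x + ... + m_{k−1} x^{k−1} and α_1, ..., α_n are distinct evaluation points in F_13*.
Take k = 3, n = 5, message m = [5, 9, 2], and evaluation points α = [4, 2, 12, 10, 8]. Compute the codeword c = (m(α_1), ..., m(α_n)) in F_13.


c = [8, 5, 11, 9, 10]

Message polynomial: m(x) = 5 + 9·x + 2·x^2 (mod 13).
For each evaluation point α_i, compute m(α_i) mod 13:
  α_1 = 4: Horner steps 2 → 4 → 8, so m(4) = 8.
  α_2 = 2: Horner steps 2 → 0 → 5, so m(2) = 5.
  α_3 = 12: Horner steps 2 → 7 → 11, so m(12) = 11.
  α_4 = 10: Horner steps 2 → 3 → 9, so m(10) = 9.
  α_5 = 8: Horner steps 2 → 12 → 10, so m(8) = 10.
Codeword c = [8, 5, 11, 9, 10] ∈ F_13^5.


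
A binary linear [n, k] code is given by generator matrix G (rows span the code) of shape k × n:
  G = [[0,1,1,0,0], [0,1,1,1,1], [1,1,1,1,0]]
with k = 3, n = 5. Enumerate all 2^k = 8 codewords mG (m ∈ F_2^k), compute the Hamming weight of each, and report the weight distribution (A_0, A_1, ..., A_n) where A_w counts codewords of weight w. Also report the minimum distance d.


Weight distribution: A_0 = 1, A_2 = 4, A_4 = 3. Minimum distance d = 2.

Enumerate all 2^3 = 8 messages m ∈ F_2^3.
For each, compute codeword c = mG in F_2^5, then tally its weight.
  m = 000 → c = 00000, weight = 0.
  m = 100 → c = 01100, weight = 2.
  m = 010 → c = 01111, weight = 4.
  m = 110 → c = 00011, weight = 2.
  m = 001 → c = 11110, weight = 4.
  m = 101 → c = 10010, weight = 2.
  m = 011 → c = 10001, weight = 2.
  m = 111 → c = 11101, weight = 4.
Tally weights:
  weight 0: 1 codewords.
  weight 2: 4 codewords.
  weight 4: 3 codewords.
Minimum distance d = smallest w > 0 with A_w > 0 = 2.
Sanity: Σ A_w = 8 = 2^3 = 8 ✓.


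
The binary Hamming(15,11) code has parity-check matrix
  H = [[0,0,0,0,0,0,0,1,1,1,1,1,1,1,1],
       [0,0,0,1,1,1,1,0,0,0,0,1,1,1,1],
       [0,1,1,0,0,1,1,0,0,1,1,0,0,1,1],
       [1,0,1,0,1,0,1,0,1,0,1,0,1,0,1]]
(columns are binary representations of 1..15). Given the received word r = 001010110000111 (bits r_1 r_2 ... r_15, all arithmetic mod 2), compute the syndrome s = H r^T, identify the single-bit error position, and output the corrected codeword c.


s = (0, 1, 0, 1)^T, error position = 5, corrected codeword c = 001000110000111

Compute s = H r^T mod 2 one row at a time:
  s_1 = 1 + 0 + 0 + 0 + 0 + 1 + 1 + 1 = 4 ≡ 0 (mod 2).
  s_2 = 0 + 1 + 0 + 1 + 0 + 1 + 1 + 1 = 5 ≡ 1 (mod 2).
  s_3 = 0 + 1 + 0 + 1 + 0 + 0 + 1 + 1 = 4 ≡ 0 (mod 2).
  s_4 = 0 + 1 + 1 + 1 + 0 + 0 + 1 + 1 = 5 ≡ 1 (mod 2).
s = (0, 1, 0, 1)^T — this equals column 5 of H (binary 0101), so error is at position 5.
Correct: flip bit 5 of r = 001010110000111 to get c = 001000110000111.


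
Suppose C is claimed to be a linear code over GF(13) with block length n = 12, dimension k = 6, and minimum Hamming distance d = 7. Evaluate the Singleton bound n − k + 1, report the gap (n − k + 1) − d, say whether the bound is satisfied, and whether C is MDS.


Singleton RHS = n − k + 1 = 7, slack = 0, bound satisfied, MDS.

Singleton bound: d ≤ n − k + 1.
Here n = 12, k = 6, so n − k + 1 = 7.
Given d = 7, check d ≤ 7: YES.
Slack = (n − k + 1) − d = 0.
The code is MDS (slack = 0).
Description: the claimed parameters are [12, 6, 7]_13; such a code would be MDS (meets Singleton bound).


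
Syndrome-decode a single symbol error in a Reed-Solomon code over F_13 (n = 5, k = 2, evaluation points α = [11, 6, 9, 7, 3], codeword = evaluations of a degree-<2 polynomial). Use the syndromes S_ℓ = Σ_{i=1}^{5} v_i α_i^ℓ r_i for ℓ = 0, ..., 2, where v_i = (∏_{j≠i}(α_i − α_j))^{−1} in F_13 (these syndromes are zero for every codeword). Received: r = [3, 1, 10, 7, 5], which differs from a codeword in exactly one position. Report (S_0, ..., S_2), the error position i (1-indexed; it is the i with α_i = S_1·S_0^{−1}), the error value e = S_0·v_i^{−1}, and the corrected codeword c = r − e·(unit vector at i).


S = (7, 10, 5), error at position 4, error magnitude e = 3, c = [3, 1, 10, 4, 5].

Step 1: column multipliers v_i = (∏_{j≠i}(α_i − α_j))^{−1} mod 13.
  i = 1 (α = 11): (11−6)(11−9)(11−7)(11−3) = 5·2·4·8 = 320 ≡ 8, so v_1 = 8^{−1} = 5 (mod 13).
  i = 2 (α = 6): (6−11)(6−9)(6−7)(6−3) = (−5)·(−3)·(−1)·3 = −45 ≡ 7, so v_2 = 7^{−1} = 2 (mod 13).
  i = 3 (α = 9): (9−11)(9−6)(9−7)(9−3) = (−2)·3·2·6 = −72 ≡ 6, so v_3 = 6^{−1} = 11 (mod 13).
  i = 4 (α = 7): (7−11)(7−6)(7−9)(7−3) = (−4)·1·(−2)·4 = 32 ≡ 6, so v_4 = 6^{−1} = 11 (mod 13).
  i = 5 (α = 3): (3−11)(3−6)(3−9)(3−7) = (−8)·(−3)·(−6)·(−4) = 576 ≡ 4, so v_5 = 4^{−1} = 10 (mod 13).
  v = [5, 2, 11, 11, 10].
Step 2: syndromes of r = [3, 1, 10, 7, 5] (all sums mod 13).
  S_0 = Σ v_i r_i = 5·3 + 2·1 + 11·10 + 11·7 + 10·5 = 254 ≡ 7.
  S_1 = Σ v_i α_i r_i = 5·11·3 + 2·6·1 + 11·9·10 + 11·7·7 + 10·3·5 = 1856 ≡ 10.
  α_i^2 mod 13 = [4, 10, 3, 10, 9].
  S_2 = Σ v_i α_i^2 r_i = 5·4·3 + 2·10·1 + 11·3·10 + 11·10·7 + 10·9·5 = 1630 ≡ 5.
  S = (7, 10, 5) ≠ 0, so r is not a codeword (an error is present).
Step 3: locate the error. For a single error e at position i, S_ℓ = v_i·e·α_i^ℓ, so α_err = S_1/S_0.
  S_0^{−1} = 7^{−1} = 2 (mod 13), so α_err = 10·2 = 20 ≡ 7 = α_4. Error position i = 4.
  Consistency check: S_2/S_1 = 5·4 = 20 ≡ 7 = α_err ✓ (single-error assumption holds).
Step 4: error magnitude e = S_0/v_4 = S_0·∏_{j≠4}(α_4 − α_j) = 7·6 = 42 ≡ 3 (mod 13).
Step 5: correct position 4: c_4 = r_4 − e = 7 − 3 ≡ 4 (mod 13). Hence c = [3, 1, 10, 4, 5].
  Check: interpolating c through the α_i gives m(x) = 9 + 3·x (degree < 2) with m(α_i) = c_i for every i, so c is indeed a codeword.


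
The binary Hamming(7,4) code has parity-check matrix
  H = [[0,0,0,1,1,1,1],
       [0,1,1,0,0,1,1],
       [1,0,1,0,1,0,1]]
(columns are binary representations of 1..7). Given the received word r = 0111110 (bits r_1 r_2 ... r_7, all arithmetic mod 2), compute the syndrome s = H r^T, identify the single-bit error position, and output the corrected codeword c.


s = (1, 1, 0)^T, error position = 6, corrected codeword c = 0111100

Compute s = H r^T mod 2 one row at a time:
  s_1 = 1 + 1 + 1 + 0 = 3 ≡ 1 (mod 2).
  s_2 = 1 + 1 + 1 + 0 = 3 ≡ 1 (mod 2).
  s_3 = 0 + 1 + 1 + 0 = 2 ≡ 0 (mod 2).
s = (1, 1, 0)^T — this equals column 6 of H (binary 110), so error is at position 6.
Correct: flip bit 6 of r = 0111110 to get c = 0111100.


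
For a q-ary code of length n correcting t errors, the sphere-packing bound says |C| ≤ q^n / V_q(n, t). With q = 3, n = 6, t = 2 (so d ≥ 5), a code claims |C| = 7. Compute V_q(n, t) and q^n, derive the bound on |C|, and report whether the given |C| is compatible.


V_q(n, t) = 73, q^n = 729, Hamming bound = 9, |C| = 7 ≤ bound (satisfied).

Step 1: Compute V_q(n, t) = Σ_{j=0}^2 C(n, j) (q−1)^j.
  j = 0: C(6,0)·(2)^0 = 1·1 = 1.
  j = 1: C(6,1)·(2)^1 = 6·2 = 12.
  j = 2: C(6,2)·(2)^2 = 15·4 = 60.
  V_q(n, t) = 1 + 12 + 60 = 73.
Step 2: q^n = 3^6 = 729.
Step 3: Hamming bound ⌊q^n / V_q(n,t)⌋ = ⌊729/73⌋ = 9.
Step 4: Compare |C| = 7 to 9: satisfied.
The claimed |C| lies below the Hamming bound.
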